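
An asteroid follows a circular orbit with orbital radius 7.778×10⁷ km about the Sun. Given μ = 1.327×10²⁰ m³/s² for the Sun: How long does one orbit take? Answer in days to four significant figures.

r = 7.778×10⁷ km = 7.778×10¹⁰ m.
Kepler's third law: T = 2π√(r³/μ) = 2π√((7.778×10¹⁰)³ / 1.327×10²⁰).
r³/μ = 3.546×10¹² s², so T = 2π × 1.883×10⁶ = 1.183×10⁷ s.
Converting: 1.183×10⁷ s ÷ 86400 = 136.9 days.

T ≈ 136.9 days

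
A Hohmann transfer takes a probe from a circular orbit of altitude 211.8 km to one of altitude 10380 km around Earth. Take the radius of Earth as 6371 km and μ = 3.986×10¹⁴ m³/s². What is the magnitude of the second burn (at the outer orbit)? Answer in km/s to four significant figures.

Δv ≈ 1.214 km/s

r₁ = 6371 + 211.8 = 6582.8 km = 6.5828×10⁶ m.
r₂ = 6371 + 10380 = 16751 km = 1.6751×10⁷ m.
Transfer ellipse a_t = (r₁ + r₂)/2 = 1.167×10⁷ m.
At r₁: circular v_c1 = √(μ/r₁) = 7781 m/s; transfer-perigee v_p = √[μ(2/r₁ − 1/a_t)] = 9324 m/s.
At r₂: circular v_c2 = √(μ/r₂) = 4878 m/s; transfer-apogee v_a = √[μ(2/r₂ − 1/a_t)] = 3664 m/s.
Δv₂ = v_c2 − v_a = 1214 m/s.
= 1.214 km/s.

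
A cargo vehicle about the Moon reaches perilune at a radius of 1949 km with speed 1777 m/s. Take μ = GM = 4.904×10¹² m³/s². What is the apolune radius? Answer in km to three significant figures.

r_p = 1.949×10⁶ m.
Specific energy ε = v²/2 − μ/r = -9.373×10⁵ J/kg, so a = −μ/(2ε) = 2.616×10⁶ m.
The apsides satisfy r_p + r_a = 2a, so the apolune radius is 2a − r_p = 3.283×10⁶ m = 3283.1 km.

apolune radius ≈ 3280 km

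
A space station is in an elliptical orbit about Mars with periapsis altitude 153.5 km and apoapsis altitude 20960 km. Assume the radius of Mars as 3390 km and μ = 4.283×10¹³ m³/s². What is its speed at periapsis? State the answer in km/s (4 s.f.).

v ≈ 4.594 km/s

r_p = 3390 + 153.5 = 3543.5 km = 3.5435×10⁶ m.
r_a = 3390 + 20960 = 24350 km = 2.4350×10⁷ m.
Semi-major axis a = (r_p + r_a)/2 = 13947 km = 1.395×10⁷ m.
Vis-viva: v² = μ(2/r − 1/a) = 4.283×10¹³ × (5.644×10⁻⁷ − 7.170×10⁻⁸) = 2.110×10⁷ m²/s².
v = 4594 m/s = 4.594 km/s.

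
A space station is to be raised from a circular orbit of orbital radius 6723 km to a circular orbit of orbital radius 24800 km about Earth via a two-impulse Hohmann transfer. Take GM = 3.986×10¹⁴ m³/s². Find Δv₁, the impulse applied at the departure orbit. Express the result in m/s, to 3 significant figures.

Δv ≈ 1960 m/s

r₁ = 6723 km = 6.723×10⁶ m.
r₂ = 24800 km = 2.480×10⁷ m.
Transfer ellipse a_t = (r₁ + r₂)/2 = 1.576×10⁷ m.
At r₁: circular v_c1 = √(μ/r₁) = 7700 m/s; transfer-perigee v_p = √[μ(2/r₁ − 1/a_t)] = 9659 m/s.
Δv₁ = v_p − v_c1 = 1959 m/s.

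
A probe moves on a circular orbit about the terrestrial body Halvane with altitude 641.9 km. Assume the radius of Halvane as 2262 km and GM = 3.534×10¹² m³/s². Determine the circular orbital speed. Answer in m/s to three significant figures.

v ≈ 1100 m/s

r = 2262 + 641.9 = 2903.9 km = 2.9039×10⁶ m.
For a circular orbit v = √(μ/r) = √(3.534×10¹² / 2.904×10⁶) = √(1.217×10⁶) = 1103 m/s.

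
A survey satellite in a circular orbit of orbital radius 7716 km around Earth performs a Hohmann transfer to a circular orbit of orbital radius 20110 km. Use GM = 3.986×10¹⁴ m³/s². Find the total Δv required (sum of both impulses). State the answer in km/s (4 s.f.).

r₁ = 7716 km = 7.716×10⁶ m.
r₂ = 20110 km = 2.011×10⁷ m.
Transfer ellipse a_t = (r₁ + r₂)/2 = 1.391×10⁷ m.
At r₁: circular v_c1 = √(μ/r₁) = 7187 m/s; transfer-perigee v_p = √[μ(2/r₁ − 1/a_t)] = 8641 m/s.
Δv₁ = v_p − v_c1 = 1454 m/s.
At r₂: circular v_c2 = √(μ/r₂) = 4452 m/s; transfer-apogee v_a = √[μ(2/r₂ − 1/a_t)] = 3315 m/s.
Δv₂ = v_c2 − v_a = 1137 m/s.
Total Δv = Δv₁ + Δv₂ = 2590 m/s = 2.590 km/s.

Δv_total ≈ 2.590 km/s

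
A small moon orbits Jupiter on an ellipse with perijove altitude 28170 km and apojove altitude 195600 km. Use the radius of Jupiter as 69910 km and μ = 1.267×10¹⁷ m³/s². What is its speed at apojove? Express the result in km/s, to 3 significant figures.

v ≈ 16.0 km/s

r_p = 69910 + 28170 = 98080 km = 9.8080×10⁷ m.
r_a = 69910 + 195600 = 265510 km = 2.6551×10⁸ m.
Semi-major axis a = (r_p + r_a)/2 = 1.8180×10⁵ km = 1.818×10⁸ m.
Vis-viva: v² = μ(2/r − 1/a) = 1.267×10¹⁷ × (7.533×10⁻⁹ − 5.501×10⁻⁹) = 2.575×10⁸ m²/s².
v = 16050 m/s = 16.05 km/s.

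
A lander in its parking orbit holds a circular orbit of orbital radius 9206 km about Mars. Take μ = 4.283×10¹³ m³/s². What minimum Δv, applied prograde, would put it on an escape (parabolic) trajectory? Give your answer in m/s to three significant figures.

Δv ≈ 893 m/s

r = 9206 km = 9.206×10⁶ m.
Circular speed v_c = √(μ/r) = 2157 m/s.
Escape speed v_esc = √(2μ/r) = √2 × v_c = 3050 m/s.
Δv = v_esc − v_c = 893.4 m/s.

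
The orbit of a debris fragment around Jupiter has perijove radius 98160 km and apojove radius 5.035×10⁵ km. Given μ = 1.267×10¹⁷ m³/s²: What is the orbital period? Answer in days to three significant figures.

Semi-major axis a = (r_p + r_a)/2 = (98160 + 5.0350×10⁵)/2 = 3.0083×10⁵ km = 3.008×10⁸ m.
By Kepler's third law T = 2π√(a³/μ) = 2π × 1.466×10⁴ = 9.210×10⁴ s.
= 1.066 days.

T ≈ 1.07 days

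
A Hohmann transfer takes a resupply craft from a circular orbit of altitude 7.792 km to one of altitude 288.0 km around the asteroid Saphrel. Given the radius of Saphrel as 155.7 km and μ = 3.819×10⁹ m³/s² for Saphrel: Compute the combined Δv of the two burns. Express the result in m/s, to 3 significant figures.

Δv_total ≈ 56.6 m/s

r₁ = 155.7 + 7.792 = 163.49 km = 1.6349×10⁵ m.
r₂ = 155.7 + 288.0 = 443.70 km = 4.4370×10⁵ m.
Transfer ellipse a_t = (r₁ + r₂)/2 = 3.036×10⁵ m.
At r₁: circular v_c1 = √(μ/r₁) = 152.8 m/s; transfer-periapsis v_p = √[μ(2/r₁ − 1/a_t)] = 184.8 m/s.
Δv₁ = v_p − v_c1 = 31.93 m/s.
At r₂: circular v_c2 = √(μ/r₂) = 92.77 m/s; transfer-apoapsis v_a = √[μ(2/r₂ − 1/a_t)] = 68.08 m/s.
Δv₂ = v_c2 − v_a = 24.69 m/s.
Total Δv = Δv₁ + Δv₂ = 56.62 m/s.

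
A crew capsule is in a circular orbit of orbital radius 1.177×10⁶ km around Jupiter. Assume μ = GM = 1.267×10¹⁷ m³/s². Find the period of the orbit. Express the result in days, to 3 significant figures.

T ≈ 8.25 days

r = 1.177×10⁶ km = 1.177×10⁹ m.
Kepler's third law: T = 2π√(r³/μ) = 2π√((1.177×10⁹)³ / 1.267×10¹⁷).
r³/μ = 1.287×10¹⁰ s², so T = 2π × 1.134×10⁵ = 7.128×10⁵ s.
Converting: 7.128×10⁵ s ÷ 86400 = 8.250 days.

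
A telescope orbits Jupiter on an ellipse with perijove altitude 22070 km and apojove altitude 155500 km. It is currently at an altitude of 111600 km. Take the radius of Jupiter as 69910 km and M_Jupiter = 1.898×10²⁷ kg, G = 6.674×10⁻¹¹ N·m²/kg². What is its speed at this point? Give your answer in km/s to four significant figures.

v ≈ 24.44 km/s

μ = GM = 6.674×10⁻¹¹ × 1.898×10²⁷ = 1.267×10¹⁷ m³/s².
r_p = 69910 + 22070 = 91980 km = 9.1980×10⁷ m.
r_a = 69910 + 155500 = 225410 km = 2.2541×10⁸ m.
r = 69910 + 111600 = 1.8151×10⁵ km = 1.815×10⁸ m.
Semi-major axis a = (r_p + r_a)/2 = 1.5870×10⁵ km = 1.587×10⁸ m.
Vis-viva: v² = μ(2/r − 1/a) = 1.267×10¹⁷ × (1.102×10⁻⁸ − 6.301×10⁻⁹) = 5.975×10⁸ m²/s².
v = 24440 m/s = 24.44 km/s.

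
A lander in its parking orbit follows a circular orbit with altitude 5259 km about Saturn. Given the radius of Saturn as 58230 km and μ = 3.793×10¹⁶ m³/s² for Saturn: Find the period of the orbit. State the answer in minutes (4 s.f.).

r = 58230 + 5259 = 63489 km = 6.3489×10⁷ m.
Kepler's third law: T = 2π√(r³/μ) = 2π√((6.349×10⁷)³ / 3.793×10¹⁶).
r³/μ = 6.747×10⁶ s², so T = 2π × 2.598×10³ = 1.632×10⁴ s.
Converting: 1.632×10⁴ s ÷ 60.00 = 272.0 minutes.

T ≈ 272.0 minutes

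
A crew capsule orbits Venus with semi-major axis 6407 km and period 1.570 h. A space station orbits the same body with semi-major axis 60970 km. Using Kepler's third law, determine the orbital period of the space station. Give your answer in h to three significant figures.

Kepler's third law: T² ∝ a³, so T₂ = T₁ (a₂/a₁)^(3/2).
a₂/a₁ = 9.516, (a₂/a₁)^(3/2) = 29.36.
T₂ = 1.570 × 29.36 = 46.09 h.

T₂ ≈ 46.1 h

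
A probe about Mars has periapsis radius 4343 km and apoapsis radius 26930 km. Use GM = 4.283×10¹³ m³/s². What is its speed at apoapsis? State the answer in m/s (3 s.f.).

v ≈ 665 m/s

Semi-major axis a = (r_p + r_a)/2 = 15636 km = 1.564×10⁷ m.
Vis-viva: v² = μ(2/r − 1/a) = 4.283×10¹³ × (7.427×10⁻⁸ − 6.395×10⁻⁸) = 4.417×10⁵ m²/s².
v = 664.6 m/s.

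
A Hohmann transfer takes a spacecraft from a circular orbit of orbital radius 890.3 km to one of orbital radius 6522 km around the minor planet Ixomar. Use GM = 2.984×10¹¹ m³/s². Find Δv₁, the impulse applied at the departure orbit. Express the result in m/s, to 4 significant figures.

Δv ≈ 189.1 m/s

r₁ = 890.3 km = 8.903×10⁵ m.
r₂ = 6522 km = 6.522×10⁶ m.
Transfer ellipse a_t = (r₁ + r₂)/2 = 3.706×10⁶ m.
At r₁: circular v_c1 = √(μ/r₁) = 578.9 m/s; transfer-periapsis v_p = √[μ(2/r₁ − 1/a_t)] = 768.0 m/s.
Δv₁ = v_p − v_c1 = 189.1 m/s.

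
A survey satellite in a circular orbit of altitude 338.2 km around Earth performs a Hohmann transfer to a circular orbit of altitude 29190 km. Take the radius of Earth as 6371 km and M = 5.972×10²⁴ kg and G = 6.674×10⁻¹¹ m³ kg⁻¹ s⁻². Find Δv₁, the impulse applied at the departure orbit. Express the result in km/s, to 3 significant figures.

μ = GM = 6.674×10⁻¹¹ × 5.972×10²⁴ = 3.986×10¹⁴ m³/s².
r₁ = 6371 + 338.2 = 6709.2 km = 6.7092×10⁶ m.
r₂ = 6371 + 29190 = 35561 km = 3.5561×10⁷ m.
Transfer ellipse a_t = (r₁ + r₂)/2 = 2.114×10⁷ m.
At r₁: circular v_c1 = √(μ/r₁) = 7708 m/s; transfer-perigee v_p = √[μ(2/r₁ − 1/a_t)] = 9998 m/s.
Δv₁ = v_p − v_c1 = 2290 m/s.
= 2.290 km/s.

Δv ≈ 2.29 km/s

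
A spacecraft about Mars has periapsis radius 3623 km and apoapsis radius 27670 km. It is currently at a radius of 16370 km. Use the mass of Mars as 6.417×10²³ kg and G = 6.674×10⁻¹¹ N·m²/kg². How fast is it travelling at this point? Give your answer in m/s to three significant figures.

v ≈ 1580 m/s

μ = GM = 6.674×10⁻¹¹ × 6.417×10²³ = 4.283×10¹³ m³/s².
Semi-major axis a = (r_p + r_a)/2 = 15646 km = 1.565×10⁷ m.
Vis-viva: v² = μ(2/r − 1/a) = 4.283×10¹³ × (1.222×10⁻⁷ − 6.391×10⁻⁸) = 2.495×10⁶ m²/s².
v = 1580 m/s.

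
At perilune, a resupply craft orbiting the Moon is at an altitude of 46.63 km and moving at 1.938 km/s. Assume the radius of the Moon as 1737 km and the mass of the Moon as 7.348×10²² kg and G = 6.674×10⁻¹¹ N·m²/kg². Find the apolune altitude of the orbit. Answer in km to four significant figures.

μ = GM = 6.674×10⁻¹¹ × 7.348×10²² = 4.904×10¹² m³/s².
r_p = 1737 + 46.63 = 1783.6 km = 1.784×10⁶ m.
Specific energy ε = v²/2 − μ/r = -8.716×10⁵ J/kg, so a = −μ/(2ε) = 2.813×10⁶ m.
The apsides satisfy r_p + r_a = 2a, so the apolune radius is 2a − r_p = 3.843×10⁶ m = 3843.1 km.
Apolune altitude = 3843.1 − 1737 = 2106.1 km.

apolune altitude ≈ 2106 km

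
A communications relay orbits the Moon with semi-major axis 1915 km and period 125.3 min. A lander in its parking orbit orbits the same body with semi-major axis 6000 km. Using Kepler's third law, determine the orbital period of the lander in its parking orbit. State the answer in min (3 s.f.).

T₂ ≈ 695 min

Kepler's third law: T² ∝ a³, so T₂ = T₁ (a₂/a₁)^(3/2).
a₂/a₁ = 3.133, (a₂/a₁)^(3/2) = 5.546.
T₂ = 125.3 × 5.546 = 694.9 min.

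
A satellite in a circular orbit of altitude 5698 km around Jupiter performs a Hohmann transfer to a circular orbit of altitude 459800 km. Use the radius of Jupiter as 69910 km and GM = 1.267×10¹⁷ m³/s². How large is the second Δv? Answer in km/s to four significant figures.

r₁ = 69910 + 5698 = 75608 km = 7.5608×10⁷ m.
r₂ = 69910 + 459800 = 529710 km = 5.2971×10⁸ m.
Transfer ellipse a_t = (r₁ + r₂)/2 = 3.027×10⁸ m.
At r₁: circular v_c1 = √(μ/r₁) = 40940 m/s; transfer-perijove v_p = √[μ(2/r₁ − 1/a_t)] = 54160 m/s.
At r₂: circular v_c2 = √(μ/r₂) = 15470 m/s; transfer-apojove v_a = √[μ(2/r₂ − 1/a_t)] = 7730 m/s.
Δv₂ = v_c2 − v_a = 7736 m/s.
= 7.736 km/s.

Δv ≈ 7.736 km/s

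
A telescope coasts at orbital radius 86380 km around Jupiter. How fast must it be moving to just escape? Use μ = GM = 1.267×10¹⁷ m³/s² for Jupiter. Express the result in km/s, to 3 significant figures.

v_esc ≈ 54.2 km/s

r = 86380 km = 8.638×10⁷ m.
Escape speed v_esc = √(2μ/r) = √(2 × 1.267×10¹⁷ / 8.638×10⁷) = √(2.934×10⁹) = 54160 m/s.
= 54.16 km/s.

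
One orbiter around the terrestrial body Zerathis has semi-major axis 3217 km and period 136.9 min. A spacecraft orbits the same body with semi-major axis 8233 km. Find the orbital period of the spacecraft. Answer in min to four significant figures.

Kepler's third law: T² ∝ a³, so T₂ = T₁ (a₂/a₁)^(3/2).
a₂/a₁ = 2.559, (a₂/a₁)^(3/2) = 4.094.
T₂ = 136.9 × 4.094 = 560.5 min.

T₂ ≈ 560.5 min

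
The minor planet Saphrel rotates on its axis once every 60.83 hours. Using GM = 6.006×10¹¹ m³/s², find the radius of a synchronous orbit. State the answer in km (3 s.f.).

T = 60.83 hours = 2.190×10⁵ s.
A synchronous orbit has period T, so by Kepler's third law a = (μT²/4π²)^(1/3).
μT²/4π² = 6.006×10¹¹ × (2.190×10⁵)² / 39.48 = 7.296×10²⁰ m³.
a = 9.002×10⁶ m = 9002.3 km.

r_sync ≈ 9000 km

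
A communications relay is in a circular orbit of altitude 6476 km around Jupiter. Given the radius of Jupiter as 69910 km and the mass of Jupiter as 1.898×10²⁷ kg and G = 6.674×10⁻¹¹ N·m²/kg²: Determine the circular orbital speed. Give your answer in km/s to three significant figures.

v ≈ 40.7 km/s

μ = GM = 6.674×10⁻¹¹ × 1.898×10²⁷ = 1.267×10¹⁷ m³/s².
r = 69910 + 6476 = 76386 km = 7.6386×10⁷ m.
For a circular orbit v = √(μ/r) = √(1.267×10¹⁷ / 7.639×10⁷) = √(1.658×10⁹) = 40720 m/s.
That is 40.72 km/s.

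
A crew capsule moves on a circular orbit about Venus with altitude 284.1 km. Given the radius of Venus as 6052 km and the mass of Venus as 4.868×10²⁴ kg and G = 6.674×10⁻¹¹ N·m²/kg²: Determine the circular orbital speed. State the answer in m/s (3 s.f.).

μ = GM = 6.674×10⁻¹¹ × 4.868×10²⁴ = 3.249×10¹⁴ m³/s².
r = 6052 + 284.1 = 6336.1 km = 6.3361×10⁶ m.
For a circular orbit v = √(μ/r) = √(3.249×10¹⁴ / 6.336×10⁶) = √(5.128×10⁷) = 7161 m/s.

v ≈ 7160 m/s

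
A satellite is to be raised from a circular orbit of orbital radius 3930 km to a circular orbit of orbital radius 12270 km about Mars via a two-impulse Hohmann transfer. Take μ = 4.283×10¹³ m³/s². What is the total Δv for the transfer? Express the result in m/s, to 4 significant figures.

Δv_total ≈ 1329 m/s

r₁ = 3930 km = 3.930×10⁶ m.
r₂ = 12270 km = 1.227×10⁷ m.
Transfer ellipse a_t = (r₁ + r₂)/2 = 8.100×10⁶ m.
At r₁: circular v_c1 = √(μ/r₁) = 3301 m/s; transfer-periapsis v_p = √[μ(2/r₁ − 1/a_t)] = 4063 m/s.
Δv₁ = v_p − v_c1 = 761.9 m/s.
At r₂: circular v_c2 = √(μ/r₂) = 1868 m/s; transfer-apoapsis v_a = √[μ(2/r₂ − 1/a_t)] = 1301 m/s.
Δv₂ = v_c2 − v_a = 566.9 m/s.
Total Δv = Δv₁ + Δv₂ = 1329 m/s.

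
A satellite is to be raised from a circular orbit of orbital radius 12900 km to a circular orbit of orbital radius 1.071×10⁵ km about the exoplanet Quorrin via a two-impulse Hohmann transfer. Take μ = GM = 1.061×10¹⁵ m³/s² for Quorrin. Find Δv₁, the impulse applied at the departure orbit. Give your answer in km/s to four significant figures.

r₁ = 12900 km = 1.290×10⁷ m.
r₂ = 1.071×10⁵ km = 1.071×10⁸ m.
Transfer ellipse a_t = (r₁ + r₂)/2 = 6.000×10⁷ m.
At r₁: circular v_c1 = √(μ/r₁) = 9069 m/s; transfer-periapsis v_p = √[μ(2/r₁ − 1/a_t)] = 12120 m/s.
Δv₁ = v_p − v_c1 = 3048 m/s.
= 3.048 km/s.

Δv ≈ 3.048 km/s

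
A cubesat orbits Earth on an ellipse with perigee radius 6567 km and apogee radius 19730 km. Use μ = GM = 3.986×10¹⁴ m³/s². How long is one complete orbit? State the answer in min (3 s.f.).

T ≈ 250 min

Semi-major axis a = (r_p + r_a)/2 = (6567.0 + 19730)/2 = 13148 km = 1.315×10⁷ m.
By Kepler's third law T = 2π√(a³/μ) = 2π × 2.388×10³ = 1.500×10⁴ s.
= 250.1 min.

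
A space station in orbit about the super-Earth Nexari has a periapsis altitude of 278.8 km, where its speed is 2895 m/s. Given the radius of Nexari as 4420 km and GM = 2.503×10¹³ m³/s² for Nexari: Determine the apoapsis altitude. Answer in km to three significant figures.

apoapsis altitude ≈ 12900 km

r_p = 4420 + 278.8 = 4698.8 km = 4.699×10⁶ m.
Specific energy ε = v²/2 − μ/r = -1.136×10⁶ J/kg, so a = −μ/(2ε) = 1.101×10⁷ m.
The apsides satisfy r_p + r_a = 2a, so the apoapsis radius is 2a − r_p = 1.733×10⁷ m = 17327 km.
Apoapsis altitude = 17327 − 4420 = 12907 km.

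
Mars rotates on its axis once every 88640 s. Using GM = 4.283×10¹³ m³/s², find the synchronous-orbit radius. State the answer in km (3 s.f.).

r_sync ≈ 20400 km

A synchronous orbit has period T, so by Kepler's third law a = (μT²/4π²)^(1/3).
μT²/4π² = 4.283×10¹³ × (8.864×10⁴)² / 39.48 = 8.524×10²¹ m³.
a = 2.043×10⁷ m = 20428 km.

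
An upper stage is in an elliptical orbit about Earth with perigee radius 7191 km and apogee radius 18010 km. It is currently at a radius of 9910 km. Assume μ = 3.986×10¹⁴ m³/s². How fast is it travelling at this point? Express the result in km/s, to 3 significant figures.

v ≈ 6.99 km/s

Semi-major axis a = (r_p + r_a)/2 = 12600 km = 1.260×10⁷ m.
Vis-viva: v² = μ(2/r − 1/a) = 3.986×10¹⁴ × (2.018×10⁻⁷ − 7.936×10⁻⁸) = 4.881×10⁷ m²/s².
v = 6986 m/s = 6.986 km/s.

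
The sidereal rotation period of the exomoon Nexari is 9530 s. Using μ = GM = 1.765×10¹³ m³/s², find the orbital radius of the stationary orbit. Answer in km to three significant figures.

r_sync ≈ 3440 km

A synchronous orbit has period T, so by Kepler's third law a = (μT²/4π²)^(1/3).
μT²/4π² = 1.765×10¹³ × (9.530×10³)² / 39.48 = 4.060×10¹⁹ m³.
a = 3.437×10⁶ m = 3437.1 km.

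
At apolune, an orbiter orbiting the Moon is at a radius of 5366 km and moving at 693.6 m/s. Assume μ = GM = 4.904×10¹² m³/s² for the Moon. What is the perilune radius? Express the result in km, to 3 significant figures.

perilune radius ≈ 1920 km

r_a = 5.366×10⁶ m.
Specific energy ε = v²/2 − μ/r = -6.734×10⁵ J/kg, so a = −μ/(2ε) = 3.641×10⁶ m.
The apsides satisfy r_p + r_a = 2a, so the perilune radius is 2a − r_a = 1.917×10⁶ m = 1916.9 km.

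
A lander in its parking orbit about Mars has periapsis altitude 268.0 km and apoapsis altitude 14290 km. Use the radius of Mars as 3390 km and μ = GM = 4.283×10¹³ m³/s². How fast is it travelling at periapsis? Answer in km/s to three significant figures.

r_p = 3390 + 268.0 = 3658.0 km = 3.6580×10⁶ m.
r_a = 3390 + 14290 = 17680 km = 1.7680×10⁷ m.
Semi-major axis a = (r_p + r_a)/2 = 10669 km = 1.067×10⁷ m.
Vis-viva: v² = μ(2/r − 1/a) = 4.283×10¹³ × (5.467×10⁻⁷ − 9.373×10⁻⁸) = 1.940×10⁷ m²/s².
v = 4405 m/s = 4.405 km/s.

v ≈ 4.40 km/s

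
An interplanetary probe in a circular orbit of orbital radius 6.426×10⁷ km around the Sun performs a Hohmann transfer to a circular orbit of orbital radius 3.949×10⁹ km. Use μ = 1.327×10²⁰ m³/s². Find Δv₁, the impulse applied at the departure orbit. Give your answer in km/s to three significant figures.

Δv ≈ 18.3 km/s

r₁ = 6.426×10⁷ km = 6.426×10¹⁰ m.
r₂ = 3.949×10⁹ km = 3.949×10¹² m.
Transfer ellipse a_t = (r₁ + r₂)/2 = 2.007×10¹² m.
At r₁: circular v_c1 = √(μ/r₁) = 45440 m/s; transfer-perihelion v_p = √[μ(2/r₁ − 1/a_t)] = 63750 m/s.
Δv₁ = v_p − v_c1 = 18310 m/s.
= 18.31 km/s.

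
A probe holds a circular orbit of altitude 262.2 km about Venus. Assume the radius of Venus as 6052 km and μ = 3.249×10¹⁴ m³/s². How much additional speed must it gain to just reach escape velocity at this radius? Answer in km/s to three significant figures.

Δv ≈ 2.97 km/s

r = 6052 + 262.2 = 6314.2 km = 6.3142×10⁶ m.
Circular speed v_c = √(μ/r) = 7173 m/s.
Escape speed v_esc = √(2μ/r) = √2 × v_c = 10140 m/s.
Δv = v_esc − v_c = 2971 m/s = 2.971 km/s.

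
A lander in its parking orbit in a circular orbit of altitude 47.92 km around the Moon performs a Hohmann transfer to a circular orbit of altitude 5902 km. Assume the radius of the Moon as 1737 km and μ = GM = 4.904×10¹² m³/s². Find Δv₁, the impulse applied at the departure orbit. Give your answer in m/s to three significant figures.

Δv ≈ 453 m/s

r₁ = 1737 + 47.92 = 1784.9 km = 1.7849×10⁶ m.
r₂ = 1737 + 5902 = 7639.0 km = 7.6390×10⁶ m.
Transfer ellipse a_t = (r₁ + r₂)/2 = 4.712×10⁶ m.
At r₁: circular v_c1 = √(μ/r₁) = 1658 m/s; transfer-perilune v_p = √[μ(2/r₁ − 1/a_t)] = 2110 m/s.
Δv₁ = v_p − v_c1 = 452.9 m/s.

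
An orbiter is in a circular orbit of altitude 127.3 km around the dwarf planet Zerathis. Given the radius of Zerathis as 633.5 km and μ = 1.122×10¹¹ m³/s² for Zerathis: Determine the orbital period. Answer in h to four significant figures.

T ≈ 3.458 h

r = 633.5 + 127.3 = 760.80 km = 7.6080×10⁵ m.
Kepler's third law: T = 2π√(r³/μ) = 2π√((7.608×10⁵)³ / 1.122×10¹¹).
r³/μ = 3.925×10⁶ s², so T = 2π × 1.981×10³ = 1.245×10⁴ s.
Converting: 1.245×10⁴ s ÷ 3600 = 3.458 h.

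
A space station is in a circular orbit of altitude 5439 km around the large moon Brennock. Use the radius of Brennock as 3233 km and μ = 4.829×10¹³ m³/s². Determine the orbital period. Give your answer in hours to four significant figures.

T ≈ 6.414 hours

r = 3233 + 5439 = 8672.0 km = 8.6720×10⁶ m.
Kepler's third law: T = 2π√(r³/μ) = 2π√((8.672×10⁶)³ / 4.829×10¹³).
r³/μ = 1.351×10⁷ s², so T = 2π × 3.675×10³ = 2.309×10⁴ s.
Converting: 2.309×10⁴ s ÷ 3600 = 6.414 hours.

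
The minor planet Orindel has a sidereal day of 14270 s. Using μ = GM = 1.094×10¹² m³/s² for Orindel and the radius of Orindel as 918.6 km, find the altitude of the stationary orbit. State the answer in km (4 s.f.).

A synchronous orbit has period T, so by Kepler's third law a = (μT²/4π²)^(1/3).
μT²/4π² = 1.094×10¹² × (1.427×10⁴)² / 39.48 = 5.643×10¹⁸ m³.
a = 1.780×10⁶ m = 1780.3 km.
Altitude h = a − R = 1780.3 − 918.6 = 861.74 km.

h_sync ≈ 861.7 km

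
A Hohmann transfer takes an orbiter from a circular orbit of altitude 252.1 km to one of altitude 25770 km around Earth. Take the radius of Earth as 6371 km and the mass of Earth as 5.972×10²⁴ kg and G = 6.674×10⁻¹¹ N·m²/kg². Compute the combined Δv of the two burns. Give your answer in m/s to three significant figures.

μ = GM = 6.674×10⁻¹¹ × 5.972×10²⁴ = 3.986×10¹⁴ m³/s².
r₁ = 6371 + 252.1 = 6623.1 km = 6.6231×10⁶ m.
r₂ = 6371 + 25770 = 32141 km = 3.2141×10⁷ m.
Transfer ellipse a_t = (r₁ + r₂)/2 = 1.938×10⁷ m.
At r₁: circular v_c1 = √(μ/r₁) = 7758 m/s; transfer-perigee v_p = √[μ(2/r₁ − 1/a_t)] = 9990 m/s.
Δv₁ = v_p − v_c1 = 2232 m/s.
At r₂: circular v_c2 = √(μ/r₂) = 3521 m/s; transfer-apogee v_a = √[μ(2/r₂ − 1/a_t)] = 2059 m/s.
Δv₂ = v_c2 − v_a = 1463 m/s.
Total Δv = Δv₁ + Δv₂ = 3695 m/s.

Δv_total ≈ 3700 m/s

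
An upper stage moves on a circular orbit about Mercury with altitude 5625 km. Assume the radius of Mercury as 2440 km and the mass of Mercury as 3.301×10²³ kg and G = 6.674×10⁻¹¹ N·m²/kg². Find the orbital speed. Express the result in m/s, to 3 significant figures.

μ = GM = 6.674×10⁻¹¹ × 3.301×10²³ = 2.203×10¹³ m³/s².
r = 2440 + 5625 = 8065.0 km = 8.0650×10⁶ m.
For a circular orbit v = √(μ/r) = √(2.203×10¹³ / 8.065×10⁶) = √(2.732×10⁶) = 1653 m/s.

v ≈ 1650 m/s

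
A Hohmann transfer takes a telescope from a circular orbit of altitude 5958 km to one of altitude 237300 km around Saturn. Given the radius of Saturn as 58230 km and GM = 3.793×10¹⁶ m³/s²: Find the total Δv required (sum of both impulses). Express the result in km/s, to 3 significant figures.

Δv_total ≈ 11.4 km/s

r₁ = 58230 + 5958 = 64188 km = 6.4188×10⁷ m.
r₂ = 58230 + 237300 = 295530 km = 2.9553×10⁸ m.
Transfer ellipse a_t = (r₁ + r₂)/2 = 1.799×10⁸ m.
At r₁: circular v_c1 = √(μ/r₁) = 24310 m/s; transfer-perikrone v_p = √[μ(2/r₁ − 1/a_t)] = 31160 m/s.
Δv₁ = v_p − v_c1 = 6851 m/s.
At r₂: circular v_c2 = √(μ/r₂) = 11330 m/s; transfer-apokrone v_a = √[μ(2/r₂ − 1/a_t)] = 6768 m/s.
Δv₂ = v_c2 − v_a = 4561 m/s.
Total Δv = Δv₁ + Δv₂ = 11410 m/s = 11.41 km/s.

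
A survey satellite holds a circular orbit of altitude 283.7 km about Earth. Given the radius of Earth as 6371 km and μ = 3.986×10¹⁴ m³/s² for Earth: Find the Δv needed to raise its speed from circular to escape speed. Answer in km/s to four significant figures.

Δv ≈ 3.206 km/s

r = 6371 + 283.7 = 6654.7 km = 6.6547×10⁶ m.
Circular speed v_c = √(μ/r) = 7739 m/s.
Escape speed v_esc = √(2μ/r) = √2 × v_c = 10950 m/s.
Δv = v_esc − v_c = 3206 m/s = 3.206 km/s.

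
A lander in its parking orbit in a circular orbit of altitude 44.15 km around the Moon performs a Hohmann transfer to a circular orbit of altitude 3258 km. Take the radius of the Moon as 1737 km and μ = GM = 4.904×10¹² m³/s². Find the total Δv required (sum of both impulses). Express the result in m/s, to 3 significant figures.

r₁ = 1737 + 44.15 = 1781.2 km = 1.7812×10⁶ m.
r₂ = 1737 + 3258 = 4995.0 km = 4.9950×10⁶ m.
Transfer ellipse a_t = (r₁ + r₂)/2 = 3.388×10⁶ m.
At r₁: circular v_c1 = √(μ/r₁) = 1659 m/s; transfer-perilune v_p = √[μ(2/r₁ − 1/a_t)] = 2015 m/s.
Δv₁ = v_p − v_c1 = 355.4 m/s.
At r₂: circular v_c2 = √(μ/r₂) = 990.8 m/s; transfer-apolune v_a = √[μ(2/r₂ − 1/a_t)] = 718.4 m/s.
Δv₂ = v_c2 − v_a = 272.4 m/s.
Total Δv = Δv₁ + Δv₂ = 627.9 m/s.

Δv_total ≈ 628 m/s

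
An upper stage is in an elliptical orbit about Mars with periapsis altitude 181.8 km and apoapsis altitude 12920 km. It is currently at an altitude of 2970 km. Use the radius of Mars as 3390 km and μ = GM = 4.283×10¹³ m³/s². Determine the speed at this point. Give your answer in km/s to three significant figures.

r_p = 3390 + 181.8 = 3571.8 km = 3.5718×10⁶ m.
r_a = 3390 + 12920 = 16310 km = 1.6310×10⁷ m.
r = 3390 + 2970 = 6360.0 km = 6.360×10⁶ m.
Semi-major axis a = (r_p + r_a)/2 = 9940.9 km = 9.941×10⁶ m.
Vis-viva: v² = μ(2/r − 1/a) = 4.283×10¹³ × (3.145×10⁻⁷ − 1.006×10⁻⁷) = 9.160×10⁶ m²/s².
v = 3027 m/s = 3.027 km/s.

v ≈ 3.03 km/s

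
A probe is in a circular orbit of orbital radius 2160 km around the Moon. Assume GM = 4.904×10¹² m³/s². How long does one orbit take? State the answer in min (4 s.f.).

T ≈ 150.1 min

r = 2160 km = 2.160×10⁶ m.
Kepler's third law: T = 2π√(r³/μ) = 2π√((2.160×10⁶)³ / 4.904×10¹²).
r³/μ = 2.055×10⁶ s², so T = 2π × 1.434×10³ = 9.007×10³ s.
Converting: 9.007×10³ s ÷ 60.00 = 150.1 min.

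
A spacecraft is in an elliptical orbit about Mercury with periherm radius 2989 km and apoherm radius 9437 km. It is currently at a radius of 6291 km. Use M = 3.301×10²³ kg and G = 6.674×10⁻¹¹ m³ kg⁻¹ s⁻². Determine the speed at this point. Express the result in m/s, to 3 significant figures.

μ = GM = 6.674×10⁻¹¹ × 3.301×10²³ = 2.203×10¹³ m³/s².
Semi-major axis a = (r_p + r_a)/2 = 6213.0 km = 6.213×10⁶ m.
Vis-viva: v² = μ(2/r − 1/a) = 2.203×10¹³ × (3.179×10⁻⁷ − 1.610×10⁻⁷) = 3.458×10⁶ m²/s².
v = 1860 m/s.

v ≈ 1860 m/s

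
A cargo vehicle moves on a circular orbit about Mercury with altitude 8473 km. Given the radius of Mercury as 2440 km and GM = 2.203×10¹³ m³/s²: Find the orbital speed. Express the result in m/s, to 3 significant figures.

v ≈ 1420 m/s

r = 2440 + 8473 = 10913 km = 1.0913×10⁷ m.
For a circular orbit v = √(μ/r) = √(2.203×10¹³ / 1.091×10⁷) = √(2.019×10⁶) = 1421 m/s.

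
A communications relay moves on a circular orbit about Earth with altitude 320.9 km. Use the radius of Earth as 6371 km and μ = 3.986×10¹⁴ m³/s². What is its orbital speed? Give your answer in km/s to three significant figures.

r = 6371 + 320.9 = 6691.9 km = 6.6919×10⁶ m.
For a circular orbit v = √(μ/r) = √(3.986×10¹⁴ / 6.692×10⁶) = √(5.956×10⁷) = 7718 m/s.
That is 7.718 km/s.

v ≈ 7.72 km/s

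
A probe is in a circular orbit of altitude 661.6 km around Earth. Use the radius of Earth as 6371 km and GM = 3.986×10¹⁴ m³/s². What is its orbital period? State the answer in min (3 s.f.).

T ≈ 97.8 min

r = 6371 + 661.6 = 7032.6 km = 7.0326×10⁶ m.
Kepler's third law: T = 2π√(r³/μ) = 2π√((7.033×10⁶)³ / 3.986×10¹⁴).
r³/μ = 8.726×10⁵ s², so T = 2π × 9.341×10² = 5.869×10³ s.
Converting: 5.869×10³ s ÷ 60.00 = 97.82 min.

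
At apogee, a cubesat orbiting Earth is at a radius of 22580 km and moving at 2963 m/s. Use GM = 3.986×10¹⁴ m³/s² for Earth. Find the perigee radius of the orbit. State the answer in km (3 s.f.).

r_a = 2.258×10⁷ m.
Specific energy ε = v²/2 − μ/r = -1.326×10⁷ J/kg, so a = −μ/(2ε) = 1.503×10⁷ m.
The apsides satisfy r_p + r_a = 2a, so the perigee radius is 2a − r_a = 7.473×10⁶ m = 7473.3 km.

perigee radius ≈ 7470 km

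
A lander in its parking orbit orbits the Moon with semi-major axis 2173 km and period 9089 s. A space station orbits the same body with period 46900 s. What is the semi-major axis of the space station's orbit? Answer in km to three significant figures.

a₂ ≈ 6490 km

Kepler's third law: a³ ∝ T², so a₂ = a₁ (T₂/T₁)^(2/3).
T₂/T₁ = 5.160, (T₂/T₁)^(2/3) = 2.986.
a₂ = 2173 × 2.986 = 6489 km.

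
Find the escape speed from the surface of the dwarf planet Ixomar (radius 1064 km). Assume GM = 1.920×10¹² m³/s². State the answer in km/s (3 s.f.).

v_esc ≈ 1.90 km/s

r = R = 1.064×10⁶ m.
Escape speed v_esc = √(2μ/r) = √(2 × 1.920×10¹² / 1.064×10⁶) = √(3.609×10⁶) = 1900 m/s.
= 1.900 km/s.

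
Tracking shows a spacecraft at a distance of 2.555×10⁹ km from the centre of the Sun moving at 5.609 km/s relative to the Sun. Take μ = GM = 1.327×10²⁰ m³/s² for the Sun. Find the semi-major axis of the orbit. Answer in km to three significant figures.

a ≈ 1.83×10⁹ km

r = 2.555×10¹² m.
Vis-viva rearranged: 1/a = 2/r − v²/μ = 7.828×10⁻¹³ − 2.371×10⁻¹³ = 5.457×10⁻¹³ m⁻¹.
a = 1.833×10¹² m = 1.8325×10⁹ km.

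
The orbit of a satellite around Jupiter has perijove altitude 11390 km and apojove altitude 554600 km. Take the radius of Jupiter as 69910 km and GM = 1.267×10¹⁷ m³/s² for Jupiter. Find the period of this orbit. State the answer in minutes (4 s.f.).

r_p = 69910 + 11390 = 81300 km = 8.1300×10⁷ m.
r_a = 69910 + 554600 = 624510 km = 6.2451×10⁸ m.
Semi-major axis a = (r_p + r_a)/2 = (81300 + 6.2451×10⁵)/2 = 3.5290×10⁵ km = 3.529×10⁸ m.
By Kepler's third law T = 2π√(a³/μ) = 2π × 1.863×10⁴ = 1.170×10⁵ s.
= 1950 minutes.

T ≈ 1950 minutes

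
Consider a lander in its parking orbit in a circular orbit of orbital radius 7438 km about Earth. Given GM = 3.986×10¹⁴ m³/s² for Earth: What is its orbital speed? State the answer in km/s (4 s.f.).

v ≈ 7.320 km/s

r = 7438 km = 7.438×10⁶ m.
For a circular orbit v = √(μ/r) = √(3.986×10¹⁴ / 7.438×10⁶) = √(5.359×10⁷) = 7320 m/s.
That is 7.320 km/s.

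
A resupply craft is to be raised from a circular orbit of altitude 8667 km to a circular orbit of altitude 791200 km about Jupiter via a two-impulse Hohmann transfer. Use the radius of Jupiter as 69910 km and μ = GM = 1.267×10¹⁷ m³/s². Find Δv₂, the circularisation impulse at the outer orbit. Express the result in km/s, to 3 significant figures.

r₁ = 69910 + 8667 = 78577 km = 7.8577×10⁷ m.
r₂ = 69910 + 791200 = 861110 km = 8.6111×10⁸ m.
Transfer ellipse a_t = (r₁ + r₂)/2 = 4.698×10⁸ m.
At r₁: circular v_c1 = √(μ/r₁) = 40160 m/s; transfer-perijove v_p = √[μ(2/r₁ − 1/a_t)] = 54360 m/s.
At r₂: circular v_c2 = √(μ/r₂) = 12130 m/s; transfer-apojove v_a = √[μ(2/r₂ − 1/a_t)] = 4961 m/s.
Δv₂ = v_c2 − v_a = 7169 m/s.
= 7.169 km/s.

Δv ≈ 7.17 km/s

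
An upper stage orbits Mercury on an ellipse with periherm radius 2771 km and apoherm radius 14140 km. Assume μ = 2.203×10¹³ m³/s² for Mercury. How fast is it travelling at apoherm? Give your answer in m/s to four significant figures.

Semi-major axis a = (r_p + r_a)/2 = 8455.5 km = 8.456×10⁶ m.
Vis-viva: v² = μ(2/r − 1/a) = 2.203×10¹³ × (1.414×10⁻⁷ − 1.183×10⁻⁷) = 5.106×10⁵ m²/s².
v = 714.5 m/s.

v ≈ 714.5 m/s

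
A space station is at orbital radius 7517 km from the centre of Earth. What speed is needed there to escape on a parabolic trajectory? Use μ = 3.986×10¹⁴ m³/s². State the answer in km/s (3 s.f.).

v_esc ≈ 10.3 km/s

r = 7517 km = 7.517×10⁶ m.
Escape speed v_esc = √(2μ/r) = √(2 × 3.986×10¹⁴ / 7.517×10⁶) = √(1.061×10⁸) = 10300 m/s.
= 10.30 km/s.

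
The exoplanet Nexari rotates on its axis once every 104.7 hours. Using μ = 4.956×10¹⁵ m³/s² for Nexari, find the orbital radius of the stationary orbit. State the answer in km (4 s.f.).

T = 104.7 hours = 3.769×10⁵ s.
A synchronous orbit has period T, so by Kepler's third law a = (μT²/4π²)^(1/3).
μT²/4π² = 4.956×10¹⁵ × (3.769×10⁵)² / 39.48 = 1.783×10²⁵ m³.
a = 2.613×10⁸ m = 2.6127×10⁵ km.

r_sync ≈ 2.613×10⁵ km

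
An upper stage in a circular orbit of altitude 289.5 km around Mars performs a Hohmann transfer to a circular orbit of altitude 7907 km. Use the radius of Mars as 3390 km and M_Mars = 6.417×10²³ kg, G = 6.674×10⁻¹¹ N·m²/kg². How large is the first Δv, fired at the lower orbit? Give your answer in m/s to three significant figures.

μ = GM = 6.674×10⁻¹¹ × 6.417×10²³ = 4.283×10¹³ m³/s².
r₁ = 3390 + 289.5 = 3679.5 km = 3.6795×10⁶ m.
r₂ = 3390 + 7907 = 11297 km = 1.1297×10⁷ m.
Transfer ellipse a_t = (r₁ + r₂)/2 = 7.488×10⁶ m.
At r₁: circular v_c1 = √(μ/r₁) = 3412 m/s; transfer-periapsis v_p = √[μ(2/r₁ − 1/a_t)] = 4190 m/s.
Δv₁ = v_p − v_c1 = 778.8 m/s.

Δv ≈ 779 m/s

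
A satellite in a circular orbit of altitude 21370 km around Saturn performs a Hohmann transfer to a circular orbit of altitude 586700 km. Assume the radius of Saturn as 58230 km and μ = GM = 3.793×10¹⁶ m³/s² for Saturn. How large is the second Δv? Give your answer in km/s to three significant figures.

Δv ≈ 4.07 km/s

r₁ = 58230 + 21370 = 79600 km = 7.9600×10⁷ m.
r₂ = 58230 + 586700 = 644930 km = 6.4493×10⁸ m.
Transfer ellipse a_t = (r₁ + r₂)/2 = 3.623×10⁸ m.
At r₁: circular v_c1 = √(μ/r₁) = 21830 m/s; transfer-perikrone v_p = √[μ(2/r₁ − 1/a_t)] = 29130 m/s.
At r₂: circular v_c2 = √(μ/r₂) = 7669 m/s; transfer-apokrone v_a = √[μ(2/r₂ − 1/a_t)] = 3595 m/s.
Δv₂ = v_c2 − v_a = 4074 m/s.
= 4.074 km/s.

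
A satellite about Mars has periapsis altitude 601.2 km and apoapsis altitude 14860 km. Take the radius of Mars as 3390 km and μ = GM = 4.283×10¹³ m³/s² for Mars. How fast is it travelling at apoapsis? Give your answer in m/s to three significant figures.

r_p = 3390 + 601.2 = 3991.2 km = 3.9912×10⁶ m.
r_a = 3390 + 14860 = 18250 km = 1.8250×10⁷ m.
Semi-major axis a = (r_p + r_a)/2 = 11121 km = 1.112×10⁷ m.
Vis-viva: v² = μ(2/r − 1/a) = 4.283×10¹³ × (1.096×10⁻⁷ − 8.992×10⁻⁸) = 8.423×10⁵ m²/s².
v = 917.8 m/s.

v ≈ 918 m/s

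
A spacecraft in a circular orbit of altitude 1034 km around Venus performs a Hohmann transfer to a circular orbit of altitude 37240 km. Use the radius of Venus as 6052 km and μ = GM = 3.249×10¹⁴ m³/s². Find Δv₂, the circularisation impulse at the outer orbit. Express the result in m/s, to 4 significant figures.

Δv ≈ 1286 m/s

r₁ = 6052 + 1034 = 7086.0 km = 7.0860×10⁶ m.
r₂ = 6052 + 37240 = 43292 km = 4.3292×10⁷ m.
Transfer ellipse a_t = (r₁ + r₂)/2 = 2.519×10⁷ m.
At r₁: circular v_c1 = √(μ/r₁) = 6771 m/s; transfer-periapsis v_p = √[μ(2/r₁ − 1/a_t)] = 8877 m/s.
At r₂: circular v_c2 = √(μ/r₂) = 2739 m/s; transfer-apoapsis v_a = √[μ(2/r₂ − 1/a_t)] = 1453 m/s.
Δv₂ = v_c2 − v_a = 1286 m/s.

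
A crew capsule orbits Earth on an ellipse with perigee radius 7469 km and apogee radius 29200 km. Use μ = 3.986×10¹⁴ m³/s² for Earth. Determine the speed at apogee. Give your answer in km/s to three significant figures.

v ≈ 2.36 km/s

Semi-major axis a = (r_p + r_a)/2 = 18334 km = 1.833×10⁷ m.
Vis-viva: v² = μ(2/r − 1/a) = 3.986×10¹⁴ × (6.849×10⁻⁸ − 5.454×10⁻⁸) = 5.561×10⁶ m²/s².
v = 2358 m/s = 2.358 km/s.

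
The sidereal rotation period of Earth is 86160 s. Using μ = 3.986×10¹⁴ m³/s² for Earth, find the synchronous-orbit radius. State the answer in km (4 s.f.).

r_sync ≈ 42160 km

A synchronous orbit has period T, so by Kepler's third law a = (μT²/4π²)^(1/3).
μT²/4π² = 3.986×10¹⁴ × (8.616×10⁴)² / 39.48 = 7.495×10²² m³.
a = 4.216×10⁷ m = 42163 km.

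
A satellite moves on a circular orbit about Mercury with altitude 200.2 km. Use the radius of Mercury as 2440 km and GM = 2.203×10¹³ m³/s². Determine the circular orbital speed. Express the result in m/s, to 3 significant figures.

v ≈ 2890 m/s

r = 2440 + 200.2 = 2640.2 km = 2.6402×10⁶ m.
For a circular orbit v = √(μ/r) = √(2.203×10¹³ / 2.640×10⁶) = √(8.344×10⁶) = 2889 m/s.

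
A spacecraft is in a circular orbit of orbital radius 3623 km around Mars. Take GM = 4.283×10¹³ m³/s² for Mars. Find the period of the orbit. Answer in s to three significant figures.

r = 3623 km = 3.623×10⁶ m.
Kepler's third law: T = 2π√(r³/μ) = 2π√((3.623×10⁶)³ / 4.283×10¹³).
r³/μ = 1.110×10⁶ s², so T = 2π × 1.054×10³ = 6.621×10³ s.

T ≈ 6620 s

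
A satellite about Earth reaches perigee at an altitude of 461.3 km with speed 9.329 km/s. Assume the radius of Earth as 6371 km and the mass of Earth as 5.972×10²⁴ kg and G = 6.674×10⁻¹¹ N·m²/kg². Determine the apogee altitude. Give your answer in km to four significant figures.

apogee altitude ≈ 13690 km

μ = GM = 6.674×10⁻¹¹ × 5.972×10²⁴ = 3.986×10¹⁴ m³/s².
r_p = 6371 + 461.3 = 6832.3 km = 6.832×10⁶ m.
Specific energy ε = v²/2 − μ/r = -1.482×10⁷ J/kg, so a = −μ/(2ε) = 1.345×10⁷ m.
The apsides satisfy r_p + r_a = 2a, so the apogee radius is 2a − r_p = 2.006×10⁷ m = 20060 km.
Apogee altitude = 20060 − 6371 = 13689 km.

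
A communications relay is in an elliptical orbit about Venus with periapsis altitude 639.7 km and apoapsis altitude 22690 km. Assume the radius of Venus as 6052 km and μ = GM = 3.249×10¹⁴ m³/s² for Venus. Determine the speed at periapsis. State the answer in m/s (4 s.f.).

r_p = 6052 + 639.7 = 6691.7 km = 6.6917×10⁶ m.
r_a = 6052 + 22690 = 28742 km = 2.8742×10⁷ m.
Semi-major axis a = (r_p + r_a)/2 = 17717 km = 1.772×10⁷ m.
Vis-viva: v² = μ(2/r − 1/a) = 3.249×10¹⁴ × (2.989×10⁻⁷ − 5.644×10⁻⁸) = 7.877×10⁷ m²/s².
v = 8875 m/s.

v ≈ 8875 m/s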